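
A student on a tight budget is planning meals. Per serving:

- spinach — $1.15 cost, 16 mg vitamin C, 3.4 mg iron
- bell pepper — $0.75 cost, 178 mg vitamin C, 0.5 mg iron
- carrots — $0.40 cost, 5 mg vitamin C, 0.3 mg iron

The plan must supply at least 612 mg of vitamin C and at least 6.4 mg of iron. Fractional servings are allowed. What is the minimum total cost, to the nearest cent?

For a min-cost LP with two ≥-constraints, a basic feasible solution has at most two positive variables.
spinach only: max(612/16, 6.4/3.4) = 38.25 servings → $43.99.
bell pepper only: max(612/178, 6.4/0.5) = 12.8 servings → $9.60.
carrots only: max(612/5, 6.4/0.3) = 122.4 servings → $48.96.
spinach + bell pepper with both tight: 1.395 servings and 3.313 servings → $4.09.
spinach + carrots: intersection lies outside the first quadrant.
bell pepper + carrots with both tight: 2.978 servings and 16.37 servings → $8.78.
The minimum over all feasible corners is $4.09.

$4.09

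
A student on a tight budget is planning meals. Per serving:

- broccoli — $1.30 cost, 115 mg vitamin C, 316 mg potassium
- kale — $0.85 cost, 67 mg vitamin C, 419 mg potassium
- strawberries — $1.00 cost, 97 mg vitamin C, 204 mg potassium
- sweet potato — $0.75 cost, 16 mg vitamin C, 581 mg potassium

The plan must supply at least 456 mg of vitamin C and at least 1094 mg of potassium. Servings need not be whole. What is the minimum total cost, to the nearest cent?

$4.78

At the optimum either one food covers both requirements or two foods hit both targets exactly; no other combination can be cheaper.
broccoli only: max(456/115, 1094/316) = 3.965 servings → $5.15.
kale only: max(456/67, 1094/419) = 6.806 servings → $5.79.
strawberries only: max(456/97, 1094/204) = 5.363 servings → $5.36.
sweet potato only: max(456/16, 1094/581) = 28.5 servings → $21.38.
broccoli + kale: the both-tight solution has a negative serving — not a feasible corner.
broccoli + strawberries with both tight: 1.821 servings and 2.543 servings → $4.91.
broccoli + sweet potato with both targets exact would need a negative amount; discard.
kale + strawberries with both tight: 0.4854 servings and 4.366 servings → $4.78.
kale + sweet potato with both targets exact would need a negative amount; discard.
strawberries + sweet potato with both tight: 4.66 servings and 0.2466 servings → $4.85.
Cheapest feasible corner: $4.78.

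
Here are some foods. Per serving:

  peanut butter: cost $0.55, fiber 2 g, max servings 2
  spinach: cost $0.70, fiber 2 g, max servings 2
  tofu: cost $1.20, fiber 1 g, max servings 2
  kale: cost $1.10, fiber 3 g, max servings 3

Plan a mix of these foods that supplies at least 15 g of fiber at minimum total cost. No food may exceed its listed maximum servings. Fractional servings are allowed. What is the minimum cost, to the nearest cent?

$5.07

Cost per g of fiber: peanut butter $0.2750, spinach $0.3500, kale $0.3667, tofu $1.2000.
Take 2 servings of peanut butter: +4.0 g fiber for $1.10 (total $1.10, still need 11.0 g).
Take 2 servings of spinach: +4.0 g fiber for $1.40 (total $2.50, still need 7.0 g).
Take 2.333 servings of kale: +7.0 g fiber for $2.57 (total $5.07, still need 0.0 g).
Greedy by cheapest-per-g is optimal for a single linear constraint, so the minimum cost is $5.07.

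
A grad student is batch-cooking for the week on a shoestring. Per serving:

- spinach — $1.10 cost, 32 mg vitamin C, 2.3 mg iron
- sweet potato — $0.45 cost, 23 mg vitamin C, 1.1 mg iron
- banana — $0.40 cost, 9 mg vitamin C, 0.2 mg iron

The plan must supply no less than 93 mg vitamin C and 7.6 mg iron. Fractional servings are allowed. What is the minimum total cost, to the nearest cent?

$3.11

Compare the cost at each extreme point of the feasible region.
spinach only: max(93/32, 7.6/2.3) = 3.304 servings → $3.63.
sweet potato only: max(93/23, 7.6/1.1) = 6.909 servings → $3.11.
banana only: max(93/9, 7.6/0.2) = 38 servings → $15.20.
spinach + sweet potato: intersection lies outside the first quadrant.
spinach + banana with both targets exact would need a negative amount; discard.
sweet potato + banana: intersection lies outside the first quadrant.
The minimum over all feasible corners is $3.11.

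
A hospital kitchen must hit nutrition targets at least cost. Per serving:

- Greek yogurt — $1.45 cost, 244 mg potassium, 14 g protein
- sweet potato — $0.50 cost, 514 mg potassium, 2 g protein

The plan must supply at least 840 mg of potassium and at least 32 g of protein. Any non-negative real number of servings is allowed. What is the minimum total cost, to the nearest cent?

$3.49

Greek yogurt only: max(840/244, 32/14) = 3.443 servings → $4.99.
sweet potato only: max(840/514, 32/2) = 16 servings → $8.00.
Greek yogurt + sweet potato with both tight: 2.202 servings and 0.5891 servings → $3.49.
So the least-cost plan costs $3.49.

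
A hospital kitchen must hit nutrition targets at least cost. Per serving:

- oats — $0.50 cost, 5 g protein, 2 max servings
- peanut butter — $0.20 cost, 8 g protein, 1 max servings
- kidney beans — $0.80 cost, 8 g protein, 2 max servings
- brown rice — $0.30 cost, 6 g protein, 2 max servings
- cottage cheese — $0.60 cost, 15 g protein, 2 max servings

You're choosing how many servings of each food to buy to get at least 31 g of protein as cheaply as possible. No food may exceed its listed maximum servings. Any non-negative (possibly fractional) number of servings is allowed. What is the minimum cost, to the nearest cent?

$1.12

Cost per g of protein: peanut butter $0.0250, cottage cheese $0.0400, brown rice $0.0500, oats $0.1000, kidney beans $0.1000.
Take 1 serving of peanut butter: +8.0 g protein for $0.20 (total $0.20, still need 23.0 g).
Take 1.533 servings of cottage cheese: +23.0 g protein for $0.92 (total $1.12, still need 0.0 g).
Filling from the cheapest source first is optimal under one linear minimum: $1.12.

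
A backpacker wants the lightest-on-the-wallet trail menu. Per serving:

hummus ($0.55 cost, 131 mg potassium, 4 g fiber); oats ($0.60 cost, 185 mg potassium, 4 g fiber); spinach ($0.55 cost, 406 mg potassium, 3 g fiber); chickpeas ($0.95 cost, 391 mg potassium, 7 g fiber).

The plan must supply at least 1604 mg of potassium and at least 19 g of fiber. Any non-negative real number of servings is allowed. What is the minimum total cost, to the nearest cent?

Compare the cost at each extreme point of the feasible region.
hummus only: max(1604/131, 19/4) = 12.24 servings → $6.73.
oats only: max(1604/185, 19/4) = 8.67 servings → $5.20.
spinach only: max(1604/406, 19/3) = 6.333 servings → $3.48.
chickpeas only: max(1604/391, 19/7) = 4.102 servings → $3.90.
hummus + oats with both targets exact would need a negative amount; discard.
hummus + spinach with both tight: 2.357 servings and 3.19 servings → $3.05.
hummus + chickpeas with both targets exact would need a negative amount; discard.
oats + spinach with both tight: 2.715 servings and 2.714 servings → $3.12.
oats + chickpeas: the both-tight solution has a negative serving — not a feasible corner.
spinach + chickpeas with both tight: 2.276 servings and 1.739 servings → $2.90.
The minimum over all feasible corners is $2.90.

$2.90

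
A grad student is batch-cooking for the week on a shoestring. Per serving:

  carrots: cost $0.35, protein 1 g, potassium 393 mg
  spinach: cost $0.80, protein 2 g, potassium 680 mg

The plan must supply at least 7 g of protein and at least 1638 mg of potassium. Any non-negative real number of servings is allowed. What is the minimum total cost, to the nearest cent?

carrots only: max(7/1, 1638/393) = 7 servings → $2.45.
spinach only: max(7/2, 1638/680) = 3.5 servings → $2.80.
carrots + spinach with both targets exact would need a negative amount; discard.
Cheapest feasible corner: $2.45.

$2.45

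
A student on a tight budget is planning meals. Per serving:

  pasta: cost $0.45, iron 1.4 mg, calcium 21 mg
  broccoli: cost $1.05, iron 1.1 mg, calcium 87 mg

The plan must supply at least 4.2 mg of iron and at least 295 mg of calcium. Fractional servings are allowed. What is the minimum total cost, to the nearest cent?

$3.64

Minimising a linear cost over {iron ≥ 4.2, calcium ≥ 295, servings ≥ 0} — the optimum is at a vertex, using one or two foods.
pasta only: max(4.2/1.4, 295/21) = 14.05 servings → $6.32.
broccoli only: max(4.2/1.1, 295/87) = 3.818 servings → $4.01.
pasta + broccoli with both tight: 0.4144 servings and 3.291 servings → $3.64.
The minimum over all feasible corners is $3.64.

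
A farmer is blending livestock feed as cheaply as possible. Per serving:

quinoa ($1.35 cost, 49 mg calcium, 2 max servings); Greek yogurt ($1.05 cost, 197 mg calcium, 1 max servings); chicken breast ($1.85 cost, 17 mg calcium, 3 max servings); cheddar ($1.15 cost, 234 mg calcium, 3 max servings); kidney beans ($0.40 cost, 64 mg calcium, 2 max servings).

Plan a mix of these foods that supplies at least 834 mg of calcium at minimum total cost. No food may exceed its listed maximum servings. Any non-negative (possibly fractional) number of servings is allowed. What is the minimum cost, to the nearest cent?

$4.15

Cost per mg of calcium: cheddar $0.0049, Greek yogurt $0.0053, kidney beans $0.0063, quinoa $0.0276, chicken breast $0.1088.
Take 3 servings of cheddar: +702.0 mg calcium for $3.45 (total $3.45, still need 132.0 mg).
Take 0.6701 servings of Greek yogurt: +132.0 mg calcium for $0.70 (total $4.15, still need 0.0 mg).
Greedy by cheapest-per-mg is optimal for a single linear constraint, so the minimum cost is $4.15.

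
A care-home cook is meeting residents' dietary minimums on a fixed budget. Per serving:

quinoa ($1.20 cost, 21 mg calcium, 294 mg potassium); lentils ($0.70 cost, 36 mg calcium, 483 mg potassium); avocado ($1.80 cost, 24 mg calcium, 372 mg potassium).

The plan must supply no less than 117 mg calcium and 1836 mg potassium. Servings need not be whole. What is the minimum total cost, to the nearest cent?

Minimising a linear cost over {calcium ≥ 117, potassium ≥ 1836, servings ≥ 0} — the optimum is at a vertex, using one or two foods.
quinoa only: max(117/21, 1836/294) = 6.245 servings → $7.49.
lentils only: max(117/36, 1836/483) = 3.801 servings → $2.66.
avocado only: max(117/24, 1836/372) = 4.935 servings → $8.88.
quinoa + lentils with both targets exact would need a negative amount; discard.
quinoa + avocado: the both-tight solution has a negative serving — not a feasible corner.
lentils + avocado: the both-tight solution has a negative serving — not a feasible corner.
So the least-cost plan costs $2.66.

$2.66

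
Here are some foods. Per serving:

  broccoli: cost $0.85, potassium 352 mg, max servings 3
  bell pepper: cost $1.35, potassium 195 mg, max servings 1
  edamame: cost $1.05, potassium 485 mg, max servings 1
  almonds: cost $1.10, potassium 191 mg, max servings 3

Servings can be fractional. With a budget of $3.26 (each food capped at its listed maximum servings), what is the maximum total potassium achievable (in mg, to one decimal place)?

1400.2 mg

Potassium per dollar: edamame 461.9, broccoli 414.1, almonds 173.6, bell pepper 144.4.
Take 1 serving of edamame: spends $1.05, +485.0 mg potassium (running total 485.0 mg).
Take 2.6 servings of broccoli: spends $2.21, +915.2 mg potassium (running total 1400.2 mg).
Greedy by best ratio exhausts the cost allowance optimally: 1400.2 mg.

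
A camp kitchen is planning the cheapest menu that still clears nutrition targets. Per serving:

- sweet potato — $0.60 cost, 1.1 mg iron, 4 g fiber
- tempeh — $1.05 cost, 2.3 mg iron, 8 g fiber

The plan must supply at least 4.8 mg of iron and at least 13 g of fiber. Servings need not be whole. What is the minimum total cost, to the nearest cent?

Check every corner: each single food scaled to meet both minima, and each pair solved so both constraints bind.
sweet potato only: max(4.8/1.1, 13/4) = 4.364 servings → $2.62.
tempeh only: max(4.8/2.3, 13/8) = 2.087 servings → $2.19.
sweet potato + tempeh: intersection lies outside the first quadrant.
Cheapest feasible corner: $2.19.

$2.19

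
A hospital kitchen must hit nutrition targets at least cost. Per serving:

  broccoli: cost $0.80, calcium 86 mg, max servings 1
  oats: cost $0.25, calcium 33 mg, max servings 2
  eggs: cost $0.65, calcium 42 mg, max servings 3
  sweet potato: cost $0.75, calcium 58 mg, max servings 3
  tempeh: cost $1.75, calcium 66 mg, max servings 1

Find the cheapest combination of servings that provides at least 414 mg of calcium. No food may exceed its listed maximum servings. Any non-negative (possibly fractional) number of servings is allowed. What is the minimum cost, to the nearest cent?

Cost per mg of calcium: oats $0.0076, broccoli $0.0093, sweet potato $0.0129, eggs $0.0155, tempeh $0.0265.
Take 2 servings of oats: +66.0 mg calcium for $0.50 (total $0.50, still need 348.0 mg).
Take 1 serving of broccoli: +86.0 mg calcium for $0.80 (total $1.30, still need 262.0 mg).
Take 3 servings of sweet potato: +174.0 mg calcium for $2.25 (total $3.55, still need 88.0 mg).
Take 2.095 servings of eggs: +88.0 mg calcium for $1.36 (total $4.91, still need 0.0 mg).
Greedy by cheapest-per-mg is optimal for a single linear constraint, so the minimum cost is $4.91.

$4.91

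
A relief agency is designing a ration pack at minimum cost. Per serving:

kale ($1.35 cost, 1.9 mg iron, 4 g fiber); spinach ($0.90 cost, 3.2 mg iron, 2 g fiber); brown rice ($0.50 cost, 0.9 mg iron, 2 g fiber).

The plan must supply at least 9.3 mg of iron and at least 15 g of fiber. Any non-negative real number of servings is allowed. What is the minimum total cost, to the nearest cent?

With two linear requirements the optimum uses one or two foods; enumerate the corners.
kale only: max(9.3/1.9, 15/4) = 4.895 servings → $6.61.
spinach only: max(9.3/3.2, 15/2) = 7.5 servings → $6.75.
brown rice only: max(9.3/0.9, 15/2) = 10.33 servings → $5.17.
kale + spinach with both tight: 3.267 servings and 0.9667 servings → $5.28.
kale + brown rice: intersection lies outside the first quadrant.
spinach + brown rice with both tight: 1.109 servings and 6.391 servings → $4.19.
The minimum over all feasible corners is $4.19.

$4.19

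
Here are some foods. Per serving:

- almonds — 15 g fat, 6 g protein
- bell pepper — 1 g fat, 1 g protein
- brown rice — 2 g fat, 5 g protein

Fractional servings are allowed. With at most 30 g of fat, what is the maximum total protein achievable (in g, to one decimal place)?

75.0 g

Protein per g fat: brown rice 2.5, bell pepper 1, almonds 0.4.
With no serving limits, spend the whole fat allowance on brown rice: 30 g / 2 g × 5 g = 75.0 g.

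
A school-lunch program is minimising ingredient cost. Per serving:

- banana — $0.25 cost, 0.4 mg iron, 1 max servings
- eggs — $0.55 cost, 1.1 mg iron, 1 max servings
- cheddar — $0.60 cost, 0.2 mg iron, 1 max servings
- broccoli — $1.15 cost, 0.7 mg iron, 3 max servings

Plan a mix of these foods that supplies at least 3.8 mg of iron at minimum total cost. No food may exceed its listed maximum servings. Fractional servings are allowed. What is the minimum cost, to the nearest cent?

Cost per mg of iron: eggs $0.5000, banana $0.6250, broccoli $1.6429, cheddar $3.0000.
Take 1 serving of eggs: +1.1 mg iron for $0.55 (total $0.55, still need 2.7 mg).
Take 1 serving of banana: +0.4 mg iron for $0.25 (total $0.80, still need 2.3 mg).
Take 3 servings of broccoli: +2.1 mg iron for $3.45 (total $4.25, still need 0.2 mg).
Take 1 serving of cheddar: +0.2 mg iron for $0.60 (total $4.85, still need 0.0 mg).
Filling from the cheapest source first is optimal under one linear minimum: $4.85.

$4.85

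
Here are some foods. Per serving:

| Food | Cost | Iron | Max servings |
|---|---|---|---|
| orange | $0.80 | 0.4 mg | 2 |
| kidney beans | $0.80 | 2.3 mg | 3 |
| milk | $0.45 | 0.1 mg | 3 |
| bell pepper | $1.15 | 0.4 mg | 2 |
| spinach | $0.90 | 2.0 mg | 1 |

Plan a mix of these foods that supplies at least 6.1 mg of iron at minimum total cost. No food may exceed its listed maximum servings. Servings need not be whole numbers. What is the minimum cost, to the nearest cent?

$2.12

Cost per mg of iron: kidney beans $0.3478, spinach $0.4500, orange $2.0000, bell pepper $2.8750, milk $4.5000.
Take 2.652 servings of kidney beans: +6.1 mg iron for $2.12 (total $2.12, still need 0.0 mg).
Filling from the cheapest source first is optimal under one linear minimum: $2.12.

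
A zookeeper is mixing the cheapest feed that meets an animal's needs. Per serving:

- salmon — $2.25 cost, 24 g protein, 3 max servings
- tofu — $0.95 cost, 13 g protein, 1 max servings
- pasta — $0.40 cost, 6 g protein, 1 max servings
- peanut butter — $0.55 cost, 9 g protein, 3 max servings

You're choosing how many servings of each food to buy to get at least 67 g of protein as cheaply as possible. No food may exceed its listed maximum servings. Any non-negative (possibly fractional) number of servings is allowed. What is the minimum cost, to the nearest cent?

$4.97

Cost per g of protein: peanut butter $0.0611, pasta $0.0667, tofu $0.0731, salmon $0.0938.
Take 3 servings of peanut butter: +27.0 g protein for $1.65 (total $1.65, still need 40.0 g).
Take 1 serving of pasta: +6.0 g protein for $0.40 (total $2.05, still need 34.0 g).
Take 1 serving of tofu: +13.0 g protein for $0.95 (total $3.00, still need 21.0 g).
Take 0.875 servings of salmon: +21.0 g protein for $1.97 (total $4.97, still need 0.0 g).
Greedy by cheapest-per-g is optimal for a single linear constraint, so the minimum cost is $4.97.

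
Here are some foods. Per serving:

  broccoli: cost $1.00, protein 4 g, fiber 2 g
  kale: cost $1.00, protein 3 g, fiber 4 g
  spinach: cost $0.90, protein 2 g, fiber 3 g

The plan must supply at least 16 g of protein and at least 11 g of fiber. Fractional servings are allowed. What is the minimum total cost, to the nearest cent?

Compare the cost at each extreme point of the feasible region.
broccoli only: max(16/4, 11/2) = 5.5 servings → $5.50.
kale only: max(16/3, 11/4) = 5.333 servings → $5.33.
spinach only: max(16/2, 11/3) = 8 servings → $7.20.
broccoli + kale with both tight: 3.1 servings and 1.2 servings → $4.30.
broccoli + spinach with both tight: 3.25 servings and 1.5 servings → $4.60.
kale + spinach with both targets exact would need a negative amount; discard.
So the least-cost plan costs $4.30.

$4.30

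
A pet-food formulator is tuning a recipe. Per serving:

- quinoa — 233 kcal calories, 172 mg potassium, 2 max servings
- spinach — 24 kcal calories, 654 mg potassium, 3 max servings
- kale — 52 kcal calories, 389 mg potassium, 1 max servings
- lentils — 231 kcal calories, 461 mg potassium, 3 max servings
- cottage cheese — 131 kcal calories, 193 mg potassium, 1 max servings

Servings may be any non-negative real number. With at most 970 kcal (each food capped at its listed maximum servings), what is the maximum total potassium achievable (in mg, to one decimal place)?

Potassium per kcal: spinach 27.25, kale 7.481, lentils 1.996, cottage cheese 1.473, quinoa 0.7382.
Take 3 servings of spinach: uses 72 kcal, +1962.0 mg potassium (running total 1962.0 mg).
Take 1 serving of kale: uses 52 kcal, +389.0 mg potassium (running total 2351.0 mg).
Take 3 servings of lentils: uses 693 kcal, +1383.0 mg potassium (running total 3734.0 mg).
Take 1 serving of cottage cheese: uses 131 kcal, +193.0 mg potassium (running total 3927.0 mg).
Take 0.09442 servings of quinoa: uses 22 kcal, +16.2 mg potassium (running total 3943.2 mg).
Greedy by best ratio exhausts the calories allowance optimally: 3943.2 mg.

3943.2 mg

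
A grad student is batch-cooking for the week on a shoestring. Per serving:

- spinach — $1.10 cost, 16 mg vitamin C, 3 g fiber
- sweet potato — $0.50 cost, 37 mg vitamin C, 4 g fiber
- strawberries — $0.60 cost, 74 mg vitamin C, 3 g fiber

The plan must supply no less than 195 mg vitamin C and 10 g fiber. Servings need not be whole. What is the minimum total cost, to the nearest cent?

$1.75

At the optimum either one food covers both requirements or two foods hit both targets exactly; no other combination can be cheaper.
spinach only: max(195/16, 10/3) = 12.19 servings → $13.41.
sweet potato only: max(195/37, 10/4) = 5.27 servings → $2.64.
strawberries only: max(195/74, 10/3) = 3.333 servings → $2.00.
spinach + sweet potato with both targets exact would need a negative amount; discard.
spinach + strawberries with both tight: 0.8908 servings and 2.443 servings → $2.45.
sweet potato + strawberries with both tight: 0.8378 servings and 2.216 servings → $1.75.
Cheapest feasible corner: $1.75.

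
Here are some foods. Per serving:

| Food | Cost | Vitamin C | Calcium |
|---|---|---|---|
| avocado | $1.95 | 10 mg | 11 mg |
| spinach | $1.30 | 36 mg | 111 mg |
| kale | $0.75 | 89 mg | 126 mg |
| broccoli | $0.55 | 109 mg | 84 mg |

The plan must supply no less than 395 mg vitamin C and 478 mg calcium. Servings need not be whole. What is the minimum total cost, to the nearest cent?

$2.90

This is a tiny linear program; its minimum lies at a vertex of the feasible set. List the vertices and price them.
avocado only: max(395/10, 478/11) = 43.45 servings → $84.74.
spinach only: max(395/36, 478/111) = 10.97 servings → $14.26.
kale only: max(395/89, 478/126) = 4.438 servings → $3.33.
broccoli only: max(395/109, 478/84) = 5.69 servings → $3.13.
avocado + spinach with both tight: 37.31 servings and 0.6092 servings → $73.54.
avocado + kale with both tight: 25.72 servings and 1.548 servings → $51.32.
avocado + broccoli: the both-tight solution has a negative serving — not a feasible corner.
spinach + kale: the both-tight solution has a negative serving — not a feasible corner.
spinach + broccoli with both tight: 2.085 servings and 2.935 servings → $4.32.
kale + broccoli with both tight: 3.024 servings and 1.155 servings → $2.90.
Cheapest feasible corner: $2.90.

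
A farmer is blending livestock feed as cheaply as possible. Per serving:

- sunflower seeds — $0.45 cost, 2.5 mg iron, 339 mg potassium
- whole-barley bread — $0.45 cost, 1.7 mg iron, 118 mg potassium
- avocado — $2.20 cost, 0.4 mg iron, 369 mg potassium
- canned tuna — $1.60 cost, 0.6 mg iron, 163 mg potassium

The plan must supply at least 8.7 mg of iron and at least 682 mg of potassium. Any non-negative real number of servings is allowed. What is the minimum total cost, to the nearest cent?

$1.57

An LP optimum is at a vertex; with two nutrient constraints at most two foods are used. Check each candidate.
sunflower seeds only: max(8.7/2.5, 682/339) = 3.48 servings → $1.57.
whole-barley bread only: max(8.7/1.7, 682/118) = 5.78 servings → $2.60.
avocado only: max(8.7/0.4, 682/369) = 21.75 servings → $47.85.
canned tuna only: max(8.7/0.6, 682/163) = 14.5 servings → $23.20.
sunflower seeds + whole-barley bread with both tight: 0.4721 servings and 4.423 servings → $2.20.
sunflower seeds + avocado: intersection lies outside the first quadrant.
sunflower seeds + canned tuna with both targets exact would need a negative amount; discard.
whole-barley bread + avocado with both tight: 5.064 servings and 0.2289 servings → $2.78.
whole-barley bread + canned tuna with both tight: 4.89 servings and 0.6437 servings → $3.23.
avocado + canned tuna: intersection lies outside the first quadrant.
So the least-cost plan costs $1.57.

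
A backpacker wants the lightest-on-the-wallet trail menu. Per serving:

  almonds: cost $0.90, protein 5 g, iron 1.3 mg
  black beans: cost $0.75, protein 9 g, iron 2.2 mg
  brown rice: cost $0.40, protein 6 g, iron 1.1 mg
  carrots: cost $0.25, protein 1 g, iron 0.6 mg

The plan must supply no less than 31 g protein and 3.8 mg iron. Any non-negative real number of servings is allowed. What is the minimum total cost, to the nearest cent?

$2.07

At the optimum either one food covers both requirements or two foods hit both targets exactly; no other combination can be cheaper.
almonds only: max(31/5, 3.8/1.3) = 6.2 servings → $5.58.
black beans only: max(31/9, 3.8/2.2) = 3.444 servings → $2.58.
brown rice only: max(31/6, 3.8/1.1) = 5.167 servings → $2.07.
carrots only: max(31/1, 3.8/0.6) = 31 servings → $7.75.
almonds + black beans: the both-tight solution has a negative serving — not a feasible corner.
almonds + brown rice: the both-tight solution has a negative serving — not a feasible corner.
almonds + carrots with both targets exact would need a negative amount; discard.
black beans + brown rice: the both-tight solution has a negative serving — not a feasible corner.
black beans + carrots with both targets exact would need a negative amount; discard.
brown rice + carrots: intersection lies outside the first quadrant.
So the least-cost plan costs $2.07.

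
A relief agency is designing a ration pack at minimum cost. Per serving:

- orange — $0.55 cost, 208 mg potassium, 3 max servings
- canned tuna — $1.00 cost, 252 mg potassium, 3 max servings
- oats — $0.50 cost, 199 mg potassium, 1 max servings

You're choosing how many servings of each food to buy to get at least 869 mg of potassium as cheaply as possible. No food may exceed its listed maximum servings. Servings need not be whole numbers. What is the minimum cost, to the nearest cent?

$2.33

Cost per mg of potassium: oats $0.0025, orange $0.0026, canned tuna $0.0040.
Take 1 serving of oats: +199.0 mg potassium for $0.50 (total $0.50, still need 670.0 mg).
Take 3 servings of orange: +624.0 mg potassium for $1.65 (total $2.15, still need 46.0 mg).
Take 0.1825 servings of canned tuna: +46.0 mg potassium for $0.18 (total $2.33, still need 0.0 mg).
Filling from the cheapest source first is optimal under one linear minimum: $2.33.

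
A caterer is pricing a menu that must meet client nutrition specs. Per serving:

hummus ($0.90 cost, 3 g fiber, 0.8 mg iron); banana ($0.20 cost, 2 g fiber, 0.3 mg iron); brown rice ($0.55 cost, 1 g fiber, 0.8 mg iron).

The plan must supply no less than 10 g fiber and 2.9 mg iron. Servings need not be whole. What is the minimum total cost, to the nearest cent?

Check every corner: each single food scaled to meet both minima, and each pair solved so both constraints bind.
hummus only: max(10/3, 2.9/0.8) = 3.625 servings → $3.26.
banana only: max(10/2, 2.9/0.3) = 9.667 servings → $1.93.
brown rice only: max(10/1, 2.9/0.8) = 10 servings → $5.50.
hummus + banana: the both-tight solution has a negative serving — not a feasible corner.
hummus + brown rice with both tight: 3.188 servings and 0.4375 servings → $3.11.
banana + brown rice with both tight: 3.923 servings and 2.154 servings → $1.97.
So the least-cost plan costs $1.93.

$1.93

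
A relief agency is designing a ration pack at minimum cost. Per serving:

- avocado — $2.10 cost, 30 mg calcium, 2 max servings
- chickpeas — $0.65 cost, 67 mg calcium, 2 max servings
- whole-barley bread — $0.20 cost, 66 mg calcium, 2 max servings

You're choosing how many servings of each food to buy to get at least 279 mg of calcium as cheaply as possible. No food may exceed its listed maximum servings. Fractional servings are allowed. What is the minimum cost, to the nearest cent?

Cost per mg of calcium: whole-barley bread $0.0030, chickpeas $0.0097, avocado $0.0700.
Take 2 servings of whole-barley bread: +132.0 mg calcium for $0.40 (total $0.40, still need 147.0 mg).
Take 2 servings of chickpeas: +134.0 mg calcium for $1.30 (total $1.70, still need 13.0 mg).
Take 0.4333 servings of avocado: +13.0 mg calcium for $0.91 (total $2.61, still need 0.0 mg).
Filling from the cheapest source first is optimal under one linear minimum: $2.61.

$2.61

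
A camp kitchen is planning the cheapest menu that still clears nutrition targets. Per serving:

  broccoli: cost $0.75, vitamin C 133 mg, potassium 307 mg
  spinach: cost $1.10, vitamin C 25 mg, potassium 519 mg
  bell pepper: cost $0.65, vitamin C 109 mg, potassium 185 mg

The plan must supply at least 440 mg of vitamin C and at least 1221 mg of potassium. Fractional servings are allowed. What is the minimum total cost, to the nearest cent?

broccoli only: max(440/133, 1221/307) = 3.977 servings → $2.98.
spinach only: max(440/25, 1221/519) = 17.6 servings → $19.36.
bell pepper only: max(440/109, 1221/185) = 6.6 servings → $4.29.
broccoli + spinach with both tight: 3.225 servings and 0.4452 servings → $2.91.
broccoli + bell pepper: the both-tight solution has a negative serving — not a feasible corner.
spinach + bell pepper with both tight: 0.9951 servings and 3.808 servings → $3.57.
Cheapest feasible corner: $2.91.

$2.91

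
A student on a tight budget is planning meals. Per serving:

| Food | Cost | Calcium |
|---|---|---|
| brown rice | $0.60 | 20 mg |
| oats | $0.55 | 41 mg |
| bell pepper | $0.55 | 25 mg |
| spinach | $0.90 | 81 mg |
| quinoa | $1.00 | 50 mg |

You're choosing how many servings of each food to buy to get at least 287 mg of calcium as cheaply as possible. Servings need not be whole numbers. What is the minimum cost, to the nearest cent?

Cost per mg of calcium: spinach $0.0111, oats $0.0134, quinoa $0.0200, bell pepper $0.0220, brown rice $0.0300.
With no serving limits, use only spinach: 287 mg / 81 mg = 3.543 servings × $0.90 = $3.19.

$3.19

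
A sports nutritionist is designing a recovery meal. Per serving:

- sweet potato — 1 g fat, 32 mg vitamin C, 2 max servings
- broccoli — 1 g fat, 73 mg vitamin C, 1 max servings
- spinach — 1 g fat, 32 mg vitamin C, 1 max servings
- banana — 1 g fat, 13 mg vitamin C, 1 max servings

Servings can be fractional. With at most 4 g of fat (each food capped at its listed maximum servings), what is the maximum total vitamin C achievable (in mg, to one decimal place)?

Vitamin C per g fat: broccoli 73, sweet potato 32, spinach 32, banana 13.
Take 1 serving of broccoli: uses 1 g fat, +73.0 mg vitamin C (running total 73.0 mg).
Take 2 servings of sweet potato: uses 2 g fat, +64.0 mg vitamin C (running total 137.0 mg).
Take 1 serving of spinach: uses 1 g fat, +32.0 mg vitamin C (running total 169.0 mg).
Filling greedily by vitamin C-per-g fat is optimal for one linear limit, giving 169.0 mg.

169.0 mg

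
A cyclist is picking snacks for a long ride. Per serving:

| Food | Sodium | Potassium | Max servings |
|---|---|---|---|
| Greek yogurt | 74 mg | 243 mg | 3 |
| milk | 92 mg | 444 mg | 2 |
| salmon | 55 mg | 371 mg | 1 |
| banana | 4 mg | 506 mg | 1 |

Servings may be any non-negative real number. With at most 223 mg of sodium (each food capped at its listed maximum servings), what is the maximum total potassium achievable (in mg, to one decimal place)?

Potassium per mg sodium: banana 126.5, salmon 6.745, milk 4.826, Greek yogurt 3.284.
Take 1 serving of banana: uses 4 mg sodium, +506.0 mg potassium (running total 506.0 mg).
Take 1 serving of salmon: uses 55 mg sodium, +371.0 mg potassium (running total 877.0 mg).
Take 1.783 servings of milk: uses 164 mg sodium, +791.5 mg potassium (running total 1668.5 mg).
Filling greedily by potassium-per-mg sodium is optimal for one linear limit, giving 1668.5 mg.

1668.5 mg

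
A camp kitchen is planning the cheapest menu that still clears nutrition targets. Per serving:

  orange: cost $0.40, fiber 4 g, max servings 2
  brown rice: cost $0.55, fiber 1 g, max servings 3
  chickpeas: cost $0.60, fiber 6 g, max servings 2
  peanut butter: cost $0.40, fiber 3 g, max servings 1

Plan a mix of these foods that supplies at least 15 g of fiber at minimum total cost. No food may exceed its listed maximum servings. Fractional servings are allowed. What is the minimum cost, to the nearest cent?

$1.50

Cost per g of fiber: orange $0.1000, chickpeas $0.1000, peanut butter $0.1333, brown rice $0.5500.
Take 2 servings of orange: +8.0 g fiber for $0.80 (total $0.80, still need 7.0 g).
Take 1.167 servings of chickpeas: +7.0 g fiber for $0.70 (total $1.50, still need 0.0 g).
Greedy by cheapest-per-g is optimal for a single linear constraint, so the minimum cost is $1.50.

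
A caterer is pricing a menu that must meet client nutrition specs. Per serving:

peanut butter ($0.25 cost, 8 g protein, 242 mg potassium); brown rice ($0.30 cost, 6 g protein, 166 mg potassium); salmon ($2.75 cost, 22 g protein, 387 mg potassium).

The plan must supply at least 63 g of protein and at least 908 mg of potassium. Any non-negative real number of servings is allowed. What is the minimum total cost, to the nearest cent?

peanut butter only: max(63/8, 908/242) = 7.875 servings → $1.97.
brown rice only: max(63/6, 908/166) = 10.5 servings → $3.15.
salmon only: max(63/22, 908/387) = 2.864 servings → $7.88.
peanut butter + brown rice with both targets exact would need a negative amount; discard.
peanut butter + salmon: intersection lies outside the first quadrant.
brown rice + salmon: intersection lies outside the first quadrant.
The minimum over all feasible corners is $1.97.

$1.97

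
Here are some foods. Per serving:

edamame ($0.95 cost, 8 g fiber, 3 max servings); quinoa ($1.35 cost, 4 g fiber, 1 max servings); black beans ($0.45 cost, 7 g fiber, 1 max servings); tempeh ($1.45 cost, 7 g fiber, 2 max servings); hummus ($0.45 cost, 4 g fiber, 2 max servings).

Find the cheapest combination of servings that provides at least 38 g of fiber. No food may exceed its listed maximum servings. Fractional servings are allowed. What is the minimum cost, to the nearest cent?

Cost per g of fiber: black beans $0.0643, hummus $0.1125, edamame $0.1187, tempeh $0.2071, quinoa $0.3375.
Take 1 serving of black beans: +7.0 g fiber for $0.45 (total $0.45, still need 31.0 g).
Take 2 servings of hummus: +8.0 g fiber for $0.90 (total $1.35, still need 23.0 g).
Take 2.875 servings of edamame: +23.0 g fiber for $2.73 (total $4.08, still need 0.0 g).
Filling from the cheapest source first is optimal under one linear minimum: $4.08.

$4.08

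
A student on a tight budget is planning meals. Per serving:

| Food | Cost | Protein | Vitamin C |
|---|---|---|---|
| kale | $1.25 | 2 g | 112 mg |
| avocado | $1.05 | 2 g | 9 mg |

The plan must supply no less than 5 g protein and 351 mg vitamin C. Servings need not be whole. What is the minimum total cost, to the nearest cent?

With two linear requirements the optimum uses one or two foods; enumerate the corners.
kale only: max(5/2, 351/112) = 3.134 servings → $3.92.
avocado only: max(5/2, 351/9) = 39 servings → $40.95.
kale + avocado with both targets exact would need a negative amount; discard.
Cheapest feasible corner: $3.92.

$3.92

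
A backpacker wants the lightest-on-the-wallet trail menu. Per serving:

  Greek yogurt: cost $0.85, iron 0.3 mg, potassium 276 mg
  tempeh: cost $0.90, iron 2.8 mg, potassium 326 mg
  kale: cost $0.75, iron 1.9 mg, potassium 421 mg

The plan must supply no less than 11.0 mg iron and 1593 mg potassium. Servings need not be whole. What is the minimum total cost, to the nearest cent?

$3.75

The cheapest plan sits at a corner of the feasible region — with two constraints it uses at most two foods.
Greek yogurt only: max(11.0/0.3, 1593/276) = 36.67 servings → $31.17.
tempeh only: max(11.0/2.8, 1593/326) = 4.887 servings → $4.40.
kale only: max(11.0/1.9, 1593/421) = 5.789 servings → $4.34.
Greek yogurt + tempeh with both tight: 1.295 servings and 3.79 servings → $4.51.
Greek yogurt + kale: the both-tight solution has a negative serving — not a feasible corner.
tempeh + kale with both tight: 2.868 servings and 1.563 servings → $3.75.
So the least-cost plan costs $3.75.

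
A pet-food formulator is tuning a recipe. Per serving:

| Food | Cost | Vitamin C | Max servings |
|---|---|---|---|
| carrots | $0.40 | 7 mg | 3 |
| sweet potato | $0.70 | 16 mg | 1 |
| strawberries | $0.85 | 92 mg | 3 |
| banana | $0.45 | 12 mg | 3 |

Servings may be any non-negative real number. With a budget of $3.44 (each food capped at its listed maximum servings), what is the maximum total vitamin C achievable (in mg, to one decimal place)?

299.7 mg

Vitamin C per dollar: strawberries 108.2, banana 26.67, sweet potato 22.86, carrots 17.5.
Take 3 servings of strawberries: spends $2.55, +276.0 mg vitamin C (running total 276.0 mg).
Take 1.978 servings of banana: spends $0.89, +23.7 mg vitamin C (running total 299.7 mg).
Greedy by best ratio exhausts the cost allowance optimally: 299.7 mg.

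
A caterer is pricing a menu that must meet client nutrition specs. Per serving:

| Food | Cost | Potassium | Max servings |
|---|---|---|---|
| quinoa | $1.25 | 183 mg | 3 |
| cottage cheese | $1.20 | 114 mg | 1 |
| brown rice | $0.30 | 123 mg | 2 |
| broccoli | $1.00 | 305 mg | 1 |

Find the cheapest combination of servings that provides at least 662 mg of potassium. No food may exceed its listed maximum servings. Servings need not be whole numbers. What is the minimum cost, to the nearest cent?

$2.36

Cost per mg of potassium: brown rice $0.0024, broccoli $0.0033, quinoa $0.0068, cottage cheese $0.0105.
Take 2 servings of brown rice: +246.0 mg potassium for $0.60 (total $0.60, still need 416.0 mg).
Take 1 serving of broccoli: +305.0 mg potassium for $1.00 (total $1.60, still need 111.0 mg).
Take 0.6066 servings of quinoa: +111.0 mg potassium for $0.76 (total $2.36, still need 0.0 mg).
Filling from the cheapest source first is optimal under one linear minimum: $2.36.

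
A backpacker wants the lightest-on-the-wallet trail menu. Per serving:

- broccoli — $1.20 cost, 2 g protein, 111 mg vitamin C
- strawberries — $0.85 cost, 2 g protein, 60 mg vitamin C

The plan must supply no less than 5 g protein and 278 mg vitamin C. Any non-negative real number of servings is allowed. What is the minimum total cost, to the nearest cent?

$3.01

The cheapest plan sits at a corner of the feasible region — with two constraints it uses at most two foods.
broccoli only: max(5/2, 278/111) = 2.505 servings → $3.01.
strawberries only: max(5/2, 278/60) = 4.633 servings → $3.94.
broccoli + strawberries with both targets exact would need a negative amount; discard.
So the least-cost plan costs $3.01.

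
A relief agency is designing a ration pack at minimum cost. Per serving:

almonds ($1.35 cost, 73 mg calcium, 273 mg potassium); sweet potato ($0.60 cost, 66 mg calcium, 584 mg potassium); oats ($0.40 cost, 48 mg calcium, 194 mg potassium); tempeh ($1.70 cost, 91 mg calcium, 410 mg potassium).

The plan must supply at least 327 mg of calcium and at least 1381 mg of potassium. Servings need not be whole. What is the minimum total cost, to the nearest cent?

Compare the cost at each extreme point of the feasible region.
almonds only: max(327/73, 1381/273) = 5.059 servings → $6.83.
sweet potato only: max(327/66, 1381/584) = 4.955 servings → $2.97.
oats only: max(327/48, 1381/194) = 7.119 servings → $2.85.
tempeh only: max(327/91, 1381/410) = 3.593 servings → $6.11.
almonds + sweet potato with both tight: 4.055 servings and 0.4689 servings → $5.76.
almonds + oats: intersection lies outside the first quadrant.
almonds + tempeh with both tight: 1.651 servings and 2.269 servings → $6.09.
sweet potato + oats with both tight: 0.1872 servings and 6.555 servings → $2.73.
sweet potato + tempeh with both targets exact would need a negative amount; discard.
oats + tempeh with both tight: 4.146 servings and 1.407 servings → $4.05.
Cheapest feasible corner: $2.73.

$2.73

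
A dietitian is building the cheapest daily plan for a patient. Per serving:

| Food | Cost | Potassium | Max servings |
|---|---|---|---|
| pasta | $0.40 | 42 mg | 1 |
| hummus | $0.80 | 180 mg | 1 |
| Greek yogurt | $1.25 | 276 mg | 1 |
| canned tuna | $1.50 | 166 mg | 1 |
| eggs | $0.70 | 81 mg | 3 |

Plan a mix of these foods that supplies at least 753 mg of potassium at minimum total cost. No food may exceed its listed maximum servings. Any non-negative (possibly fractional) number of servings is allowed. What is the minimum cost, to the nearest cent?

$4.64

Cost per mg of potassium: hummus $0.0044, Greek yogurt $0.0045, eggs $0.0086, canned tuna $0.0090, pasta $0.0095.
Take 1 serving of hummus: +180.0 mg potassium for $0.80 (total $0.80, still need 573.0 mg).
Take 1 serving of Greek yogurt: +276.0 mg potassium for $1.25 (total $2.05, still need 297.0 mg).
Take 3 servings of eggs: +243.0 mg potassium for $2.10 (total $4.15, still need 54.0 mg).
Take 0.3253 servings of canned tuna: +54.0 mg potassium for $0.49 (total $4.64, still need 0.0 mg).
Filling from the cheapest source first is optimal under one linear minimum: $4.64.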